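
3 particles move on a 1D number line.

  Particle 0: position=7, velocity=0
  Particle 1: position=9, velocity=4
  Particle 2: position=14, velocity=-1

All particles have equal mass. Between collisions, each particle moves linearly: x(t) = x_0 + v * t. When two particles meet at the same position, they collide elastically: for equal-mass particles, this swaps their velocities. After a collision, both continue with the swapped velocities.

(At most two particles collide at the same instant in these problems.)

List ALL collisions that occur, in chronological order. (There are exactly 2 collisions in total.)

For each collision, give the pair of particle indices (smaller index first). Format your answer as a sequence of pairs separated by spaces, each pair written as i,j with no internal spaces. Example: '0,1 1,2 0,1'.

Collision at t=1: particles 1 and 2 swap velocities; positions: p0=7 p1=13 p2=13; velocities now: v0=0 v1=-1 v2=4
Collision at t=7: particles 0 and 1 swap velocities; positions: p0=7 p1=7 p2=37; velocities now: v0=-1 v1=0 v2=4

Answer: 1,2 0,1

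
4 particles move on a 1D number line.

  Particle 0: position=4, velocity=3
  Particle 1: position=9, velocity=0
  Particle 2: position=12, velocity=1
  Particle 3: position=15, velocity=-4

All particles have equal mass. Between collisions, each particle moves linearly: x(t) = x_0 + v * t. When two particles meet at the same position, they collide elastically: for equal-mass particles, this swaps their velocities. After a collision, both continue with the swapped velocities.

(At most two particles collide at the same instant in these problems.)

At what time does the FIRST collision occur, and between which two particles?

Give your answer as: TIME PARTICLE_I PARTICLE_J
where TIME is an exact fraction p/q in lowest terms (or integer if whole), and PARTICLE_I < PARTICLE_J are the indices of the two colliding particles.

Pair (0,1): pos 4,9 vel 3,0 -> gap=5, closing at 3/unit, collide at t=5/3
Pair (1,2): pos 9,12 vel 0,1 -> not approaching (rel speed -1 <= 0)
Pair (2,3): pos 12,15 vel 1,-4 -> gap=3, closing at 5/unit, collide at t=3/5
Earliest collision: t=3/5 between 2 and 3

Answer: 3/5 2 3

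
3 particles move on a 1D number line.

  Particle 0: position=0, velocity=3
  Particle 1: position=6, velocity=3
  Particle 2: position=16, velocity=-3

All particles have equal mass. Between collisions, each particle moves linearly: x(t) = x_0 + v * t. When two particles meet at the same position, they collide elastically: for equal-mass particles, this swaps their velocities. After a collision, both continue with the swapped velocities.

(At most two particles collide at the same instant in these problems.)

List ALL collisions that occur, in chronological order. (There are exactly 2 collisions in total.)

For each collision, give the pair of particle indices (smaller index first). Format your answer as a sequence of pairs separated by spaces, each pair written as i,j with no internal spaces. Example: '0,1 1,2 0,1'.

Collision at t=5/3: particles 1 and 2 swap velocities; positions: p0=5 p1=11 p2=11; velocities now: v0=3 v1=-3 v2=3
Collision at t=8/3: particles 0 and 1 swap velocities; positions: p0=8 p1=8 p2=14; velocities now: v0=-3 v1=3 v2=3

Answer: 1,2 0,1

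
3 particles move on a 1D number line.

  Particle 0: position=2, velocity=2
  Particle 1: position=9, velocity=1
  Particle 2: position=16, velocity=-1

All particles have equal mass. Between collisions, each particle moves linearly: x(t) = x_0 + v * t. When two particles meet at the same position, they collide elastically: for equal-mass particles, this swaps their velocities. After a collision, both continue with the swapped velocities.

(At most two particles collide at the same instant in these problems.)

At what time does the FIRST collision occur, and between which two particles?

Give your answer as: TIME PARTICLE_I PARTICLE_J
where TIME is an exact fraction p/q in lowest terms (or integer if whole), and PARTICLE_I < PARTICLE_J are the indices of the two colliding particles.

Pair (0,1): pos 2,9 vel 2,1 -> gap=7, closing at 1/unit, collide at t=7
Pair (1,2): pos 9,16 vel 1,-1 -> gap=7, closing at 2/unit, collide at t=7/2
Earliest collision: t=7/2 between 1 and 2

Answer: 7/2 1 2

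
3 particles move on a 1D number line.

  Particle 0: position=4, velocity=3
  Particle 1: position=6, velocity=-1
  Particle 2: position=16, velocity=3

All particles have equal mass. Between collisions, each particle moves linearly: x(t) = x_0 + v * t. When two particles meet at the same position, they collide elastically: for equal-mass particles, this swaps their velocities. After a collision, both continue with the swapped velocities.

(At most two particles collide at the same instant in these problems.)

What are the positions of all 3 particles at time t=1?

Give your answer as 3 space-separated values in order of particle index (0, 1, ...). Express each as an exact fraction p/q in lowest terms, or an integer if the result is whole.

Collision at t=1/2: particles 0 and 1 swap velocities; positions: p0=11/2 p1=11/2 p2=35/2; velocities now: v0=-1 v1=3 v2=3
Advance to t=1 (no further collisions before then); velocities: v0=-1 v1=3 v2=3; positions = 5 7 19

Answer: 5 7 19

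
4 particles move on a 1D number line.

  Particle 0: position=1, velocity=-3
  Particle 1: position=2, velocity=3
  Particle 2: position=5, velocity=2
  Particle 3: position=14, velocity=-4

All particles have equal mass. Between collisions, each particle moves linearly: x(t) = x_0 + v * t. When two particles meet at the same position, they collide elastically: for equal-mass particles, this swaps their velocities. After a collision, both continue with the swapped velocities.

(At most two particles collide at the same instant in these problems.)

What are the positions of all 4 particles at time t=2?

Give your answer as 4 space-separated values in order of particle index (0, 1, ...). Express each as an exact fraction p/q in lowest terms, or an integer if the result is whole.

Collision at t=3/2: particles 2 and 3 swap velocities; positions: p0=-7/2 p1=13/2 p2=8 p3=8; velocities now: v0=-3 v1=3 v2=-4 v3=2
Collision at t=12/7: particles 1 and 2 swap velocities; positions: p0=-29/7 p1=50/7 p2=50/7 p3=59/7; velocities now: v0=-3 v1=-4 v2=3 v3=2
Advance to t=2 (no further collisions before then); velocities: v0=-3 v1=-4 v2=3 v3=2; positions = -5 6 8 9

Answer: -5 6 8 9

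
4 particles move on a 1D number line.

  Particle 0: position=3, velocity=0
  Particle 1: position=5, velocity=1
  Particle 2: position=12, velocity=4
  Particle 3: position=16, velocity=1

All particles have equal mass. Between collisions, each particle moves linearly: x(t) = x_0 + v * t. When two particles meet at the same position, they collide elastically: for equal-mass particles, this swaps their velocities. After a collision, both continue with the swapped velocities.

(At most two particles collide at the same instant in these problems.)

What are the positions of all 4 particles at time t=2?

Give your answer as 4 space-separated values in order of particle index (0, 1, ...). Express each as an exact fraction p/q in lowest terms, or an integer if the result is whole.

Answer: 3 7 18 20

Derivation:
Collision at t=4/3: particles 2 and 3 swap velocities; positions: p0=3 p1=19/3 p2=52/3 p3=52/3; velocities now: v0=0 v1=1 v2=1 v3=4
Advance to t=2 (no further collisions before then); velocities: v0=0 v1=1 v2=1 v3=4; positions = 3 7 18 20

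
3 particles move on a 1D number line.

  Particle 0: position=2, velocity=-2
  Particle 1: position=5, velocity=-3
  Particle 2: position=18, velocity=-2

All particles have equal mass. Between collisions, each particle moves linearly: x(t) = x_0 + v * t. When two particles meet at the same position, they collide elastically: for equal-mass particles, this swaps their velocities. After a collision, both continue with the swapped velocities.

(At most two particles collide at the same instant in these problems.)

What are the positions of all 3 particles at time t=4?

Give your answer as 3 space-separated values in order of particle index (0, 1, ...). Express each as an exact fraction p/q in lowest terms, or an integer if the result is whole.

Collision at t=3: particles 0 and 1 swap velocities; positions: p0=-4 p1=-4 p2=12; velocities now: v0=-3 v1=-2 v2=-2
Advance to t=4 (no further collisions before then); velocities: v0=-3 v1=-2 v2=-2; positions = -7 -6 10

Answer: -7 -6 10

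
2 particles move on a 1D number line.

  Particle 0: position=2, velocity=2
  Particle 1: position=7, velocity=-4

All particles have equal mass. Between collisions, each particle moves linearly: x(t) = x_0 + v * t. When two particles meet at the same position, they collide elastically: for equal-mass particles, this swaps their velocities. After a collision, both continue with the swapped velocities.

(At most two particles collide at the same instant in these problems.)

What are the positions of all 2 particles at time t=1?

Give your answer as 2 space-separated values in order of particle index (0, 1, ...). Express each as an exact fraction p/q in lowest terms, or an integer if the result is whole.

Collision at t=5/6: particles 0 and 1 swap velocities; positions: p0=11/3 p1=11/3; velocities now: v0=-4 v1=2
Advance to t=1 (no further collisions before then); velocities: v0=-4 v1=2; positions = 3 4

Answer: 3 4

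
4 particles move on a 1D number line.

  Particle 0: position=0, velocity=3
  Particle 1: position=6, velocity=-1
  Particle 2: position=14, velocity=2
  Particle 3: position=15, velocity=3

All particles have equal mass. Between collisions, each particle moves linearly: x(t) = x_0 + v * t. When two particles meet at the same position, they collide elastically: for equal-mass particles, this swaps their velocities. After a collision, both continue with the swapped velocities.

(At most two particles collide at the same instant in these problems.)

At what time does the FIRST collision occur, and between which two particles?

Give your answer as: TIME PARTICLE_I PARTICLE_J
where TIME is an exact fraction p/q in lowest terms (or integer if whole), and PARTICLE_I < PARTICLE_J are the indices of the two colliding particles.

Answer: 3/2 0 1

Derivation:
Pair (0,1): pos 0,6 vel 3,-1 -> gap=6, closing at 4/unit, collide at t=3/2
Pair (1,2): pos 6,14 vel -1,2 -> not approaching (rel speed -3 <= 0)
Pair (2,3): pos 14,15 vel 2,3 -> not approaching (rel speed -1 <= 0)
Earliest collision: t=3/2 between 0 and 1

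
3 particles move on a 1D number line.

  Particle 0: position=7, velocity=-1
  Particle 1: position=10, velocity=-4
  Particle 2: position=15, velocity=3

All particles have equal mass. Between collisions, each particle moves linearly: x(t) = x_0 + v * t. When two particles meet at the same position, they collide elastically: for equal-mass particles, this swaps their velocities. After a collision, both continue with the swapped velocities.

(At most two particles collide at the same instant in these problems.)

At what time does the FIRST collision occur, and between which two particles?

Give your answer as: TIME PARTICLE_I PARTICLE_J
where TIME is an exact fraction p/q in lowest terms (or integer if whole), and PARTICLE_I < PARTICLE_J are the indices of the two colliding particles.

Pair (0,1): pos 7,10 vel -1,-4 -> gap=3, closing at 3/unit, collide at t=1
Pair (1,2): pos 10,15 vel -4,3 -> not approaching (rel speed -7 <= 0)
Earliest collision: t=1 between 0 and 1

Answer: 1 0 1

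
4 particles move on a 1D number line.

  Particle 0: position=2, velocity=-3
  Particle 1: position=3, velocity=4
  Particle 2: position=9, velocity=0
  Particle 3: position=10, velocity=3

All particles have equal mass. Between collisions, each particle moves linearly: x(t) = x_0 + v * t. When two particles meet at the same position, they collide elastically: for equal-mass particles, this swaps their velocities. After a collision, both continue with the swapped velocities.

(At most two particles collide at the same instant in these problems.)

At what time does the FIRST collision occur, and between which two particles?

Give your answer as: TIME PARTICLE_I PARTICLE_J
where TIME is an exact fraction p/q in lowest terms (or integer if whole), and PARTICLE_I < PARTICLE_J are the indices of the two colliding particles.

Pair (0,1): pos 2,3 vel -3,4 -> not approaching (rel speed -7 <= 0)
Pair (1,2): pos 3,9 vel 4,0 -> gap=6, closing at 4/unit, collide at t=3/2
Pair (2,3): pos 9,10 vel 0,3 -> not approaching (rel speed -3 <= 0)
Earliest collision: t=3/2 between 1 and 2

Answer: 3/2 1 2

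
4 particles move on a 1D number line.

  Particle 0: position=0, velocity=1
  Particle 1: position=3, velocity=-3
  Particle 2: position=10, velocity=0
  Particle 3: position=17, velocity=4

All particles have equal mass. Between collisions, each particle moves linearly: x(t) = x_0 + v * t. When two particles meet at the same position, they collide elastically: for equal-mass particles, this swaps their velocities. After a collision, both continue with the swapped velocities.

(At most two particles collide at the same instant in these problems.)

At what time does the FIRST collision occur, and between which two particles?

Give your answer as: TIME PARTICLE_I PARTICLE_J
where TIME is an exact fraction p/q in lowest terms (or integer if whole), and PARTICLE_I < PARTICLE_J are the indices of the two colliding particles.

Pair (0,1): pos 0,3 vel 1,-3 -> gap=3, closing at 4/unit, collide at t=3/4
Pair (1,2): pos 3,10 vel -3,0 -> not approaching (rel speed -3 <= 0)
Pair (2,3): pos 10,17 vel 0,4 -> not approaching (rel speed -4 <= 0)
Earliest collision: t=3/4 between 0 and 1

Answer: 3/4 0 1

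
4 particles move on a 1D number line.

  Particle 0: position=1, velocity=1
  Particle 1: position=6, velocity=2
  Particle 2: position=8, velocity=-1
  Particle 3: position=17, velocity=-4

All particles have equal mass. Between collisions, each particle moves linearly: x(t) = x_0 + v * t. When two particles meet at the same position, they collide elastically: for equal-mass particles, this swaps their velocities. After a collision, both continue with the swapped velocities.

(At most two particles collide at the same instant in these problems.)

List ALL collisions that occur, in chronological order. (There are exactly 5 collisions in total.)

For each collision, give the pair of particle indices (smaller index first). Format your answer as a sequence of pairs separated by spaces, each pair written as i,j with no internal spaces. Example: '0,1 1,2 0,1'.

Collision at t=2/3: particles 1 and 2 swap velocities; positions: p0=5/3 p1=22/3 p2=22/3 p3=43/3; velocities now: v0=1 v1=-1 v2=2 v3=-4
Collision at t=11/6: particles 2 and 3 swap velocities; positions: p0=17/6 p1=37/6 p2=29/3 p3=29/3; velocities now: v0=1 v1=-1 v2=-4 v3=2
Collision at t=3: particles 1 and 2 swap velocities; positions: p0=4 p1=5 p2=5 p3=12; velocities now: v0=1 v1=-4 v2=-1 v3=2
Collision at t=16/5: particles 0 and 1 swap velocities; positions: p0=21/5 p1=21/5 p2=24/5 p3=62/5; velocities now: v0=-4 v1=1 v2=-1 v3=2
Collision at t=7/2: particles 1 and 2 swap velocities; positions: p0=3 p1=9/2 p2=9/2 p3=13; velocities now: v0=-4 v1=-1 v2=1 v3=2

Answer: 1,2 2,3 1,2 0,1 1,2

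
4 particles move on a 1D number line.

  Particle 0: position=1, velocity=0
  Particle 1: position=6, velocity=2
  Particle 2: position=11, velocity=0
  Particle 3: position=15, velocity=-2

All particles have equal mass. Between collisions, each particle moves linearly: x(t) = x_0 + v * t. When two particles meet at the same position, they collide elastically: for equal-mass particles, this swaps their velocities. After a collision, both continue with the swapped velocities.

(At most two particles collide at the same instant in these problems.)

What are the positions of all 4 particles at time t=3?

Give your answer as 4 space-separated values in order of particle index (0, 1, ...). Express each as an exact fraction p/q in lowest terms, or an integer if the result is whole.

Answer: 1 9 11 12

Derivation:
Collision at t=2: particles 2 and 3 swap velocities; positions: p0=1 p1=10 p2=11 p3=11; velocities now: v0=0 v1=2 v2=-2 v3=0
Collision at t=9/4: particles 1 and 2 swap velocities; positions: p0=1 p1=21/2 p2=21/2 p3=11; velocities now: v0=0 v1=-2 v2=2 v3=0
Collision at t=5/2: particles 2 and 3 swap velocities; positions: p0=1 p1=10 p2=11 p3=11; velocities now: v0=0 v1=-2 v2=0 v3=2
Advance to t=3 (no further collisions before then); velocities: v0=0 v1=-2 v2=0 v3=2; positions = 1 9 11 12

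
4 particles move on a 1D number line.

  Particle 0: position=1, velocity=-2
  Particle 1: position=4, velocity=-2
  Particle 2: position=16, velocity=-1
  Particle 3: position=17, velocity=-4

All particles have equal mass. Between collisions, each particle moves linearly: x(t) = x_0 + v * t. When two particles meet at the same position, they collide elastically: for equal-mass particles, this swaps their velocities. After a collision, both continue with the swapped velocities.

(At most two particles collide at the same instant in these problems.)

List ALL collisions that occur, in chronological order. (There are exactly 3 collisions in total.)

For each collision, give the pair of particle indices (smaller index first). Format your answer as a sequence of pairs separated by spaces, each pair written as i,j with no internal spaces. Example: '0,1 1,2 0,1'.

Collision at t=1/3: particles 2 and 3 swap velocities; positions: p0=1/3 p1=10/3 p2=47/3 p3=47/3; velocities now: v0=-2 v1=-2 v2=-4 v3=-1
Collision at t=13/2: particles 1 and 2 swap velocities; positions: p0=-12 p1=-9 p2=-9 p3=19/2; velocities now: v0=-2 v1=-4 v2=-2 v3=-1
Collision at t=8: particles 0 and 1 swap velocities; positions: p0=-15 p1=-15 p2=-12 p3=8; velocities now: v0=-4 v1=-2 v2=-2 v3=-1

Answer: 2,3 1,2 0,1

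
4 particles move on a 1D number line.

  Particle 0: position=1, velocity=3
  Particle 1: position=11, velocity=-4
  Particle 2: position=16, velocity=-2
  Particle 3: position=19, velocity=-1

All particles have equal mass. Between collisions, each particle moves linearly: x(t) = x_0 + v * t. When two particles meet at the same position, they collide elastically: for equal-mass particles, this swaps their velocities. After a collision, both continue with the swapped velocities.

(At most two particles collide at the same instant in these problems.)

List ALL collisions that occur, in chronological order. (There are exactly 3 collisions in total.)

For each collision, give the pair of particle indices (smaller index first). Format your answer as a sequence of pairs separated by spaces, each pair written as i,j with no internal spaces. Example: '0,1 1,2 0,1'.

Answer: 0,1 1,2 2,3

Derivation:
Collision at t=10/7: particles 0 and 1 swap velocities; positions: p0=37/7 p1=37/7 p2=92/7 p3=123/7; velocities now: v0=-4 v1=3 v2=-2 v3=-1
Collision at t=3: particles 1 and 2 swap velocities; positions: p0=-1 p1=10 p2=10 p3=16; velocities now: v0=-4 v1=-2 v2=3 v3=-1
Collision at t=9/2: particles 2 and 3 swap velocities; positions: p0=-7 p1=7 p2=29/2 p3=29/2; velocities now: v0=-4 v1=-2 v2=-1 v3=3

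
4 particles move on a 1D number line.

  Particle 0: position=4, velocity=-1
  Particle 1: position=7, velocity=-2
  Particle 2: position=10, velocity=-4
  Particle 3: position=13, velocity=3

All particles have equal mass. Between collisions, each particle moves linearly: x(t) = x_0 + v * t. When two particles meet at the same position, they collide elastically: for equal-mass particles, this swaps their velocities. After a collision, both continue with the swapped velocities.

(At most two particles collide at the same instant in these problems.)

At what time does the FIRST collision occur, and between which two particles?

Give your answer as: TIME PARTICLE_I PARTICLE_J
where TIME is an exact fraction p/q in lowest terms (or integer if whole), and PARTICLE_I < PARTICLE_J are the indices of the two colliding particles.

Pair (0,1): pos 4,7 vel -1,-2 -> gap=3, closing at 1/unit, collide at t=3
Pair (1,2): pos 7,10 vel -2,-4 -> gap=3, closing at 2/unit, collide at t=3/2
Pair (2,3): pos 10,13 vel -4,3 -> not approaching (rel speed -7 <= 0)
Earliest collision: t=3/2 between 1 and 2

Answer: 3/2 1 2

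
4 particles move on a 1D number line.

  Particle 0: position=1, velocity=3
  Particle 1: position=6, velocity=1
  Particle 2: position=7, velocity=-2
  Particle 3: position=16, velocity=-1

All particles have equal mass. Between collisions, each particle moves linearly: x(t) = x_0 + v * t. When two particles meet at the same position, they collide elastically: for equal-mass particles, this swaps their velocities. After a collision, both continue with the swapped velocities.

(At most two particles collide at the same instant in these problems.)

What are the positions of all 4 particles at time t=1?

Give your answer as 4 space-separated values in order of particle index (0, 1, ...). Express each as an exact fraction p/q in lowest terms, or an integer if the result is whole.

Collision at t=1/3: particles 1 and 2 swap velocities; positions: p0=2 p1=19/3 p2=19/3 p3=47/3; velocities now: v0=3 v1=-2 v2=1 v3=-1
Advance to t=1 (no further collisions before then); velocities: v0=3 v1=-2 v2=1 v3=-1; positions = 4 5 7 15

Answer: 4 5 7 15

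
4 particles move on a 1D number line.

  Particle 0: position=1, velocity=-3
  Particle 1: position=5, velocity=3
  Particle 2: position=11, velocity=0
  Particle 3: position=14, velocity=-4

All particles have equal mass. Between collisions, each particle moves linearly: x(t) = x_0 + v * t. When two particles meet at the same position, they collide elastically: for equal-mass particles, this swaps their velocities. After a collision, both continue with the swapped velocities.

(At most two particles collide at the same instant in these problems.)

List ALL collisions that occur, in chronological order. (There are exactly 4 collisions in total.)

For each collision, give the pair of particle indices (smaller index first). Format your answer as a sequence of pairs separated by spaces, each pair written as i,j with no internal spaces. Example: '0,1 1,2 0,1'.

Answer: 2,3 1,2 2,3 0,1

Derivation:
Collision at t=3/4: particles 2 and 3 swap velocities; positions: p0=-5/4 p1=29/4 p2=11 p3=11; velocities now: v0=-3 v1=3 v2=-4 v3=0
Collision at t=9/7: particles 1 and 2 swap velocities; positions: p0=-20/7 p1=62/7 p2=62/7 p3=11; velocities now: v0=-3 v1=-4 v2=3 v3=0
Collision at t=2: particles 2 and 3 swap velocities; positions: p0=-5 p1=6 p2=11 p3=11; velocities now: v0=-3 v1=-4 v2=0 v3=3
Collision at t=13: particles 0 and 1 swap velocities; positions: p0=-38 p1=-38 p2=11 p3=44; velocities now: v0=-4 v1=-3 v2=0 v3=3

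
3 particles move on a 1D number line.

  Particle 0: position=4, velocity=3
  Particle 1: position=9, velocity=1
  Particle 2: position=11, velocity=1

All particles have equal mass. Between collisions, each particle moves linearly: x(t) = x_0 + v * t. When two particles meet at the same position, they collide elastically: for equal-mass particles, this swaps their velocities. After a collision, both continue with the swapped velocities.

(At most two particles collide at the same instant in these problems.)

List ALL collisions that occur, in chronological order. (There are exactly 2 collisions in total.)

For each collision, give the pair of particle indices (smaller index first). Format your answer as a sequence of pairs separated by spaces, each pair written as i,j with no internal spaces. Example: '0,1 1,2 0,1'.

Answer: 0,1 1,2

Derivation:
Collision at t=5/2: particles 0 and 1 swap velocities; positions: p0=23/2 p1=23/2 p2=27/2; velocities now: v0=1 v1=3 v2=1
Collision at t=7/2: particles 1 and 2 swap velocities; positions: p0=25/2 p1=29/2 p2=29/2; velocities now: v0=1 v1=1 v2=3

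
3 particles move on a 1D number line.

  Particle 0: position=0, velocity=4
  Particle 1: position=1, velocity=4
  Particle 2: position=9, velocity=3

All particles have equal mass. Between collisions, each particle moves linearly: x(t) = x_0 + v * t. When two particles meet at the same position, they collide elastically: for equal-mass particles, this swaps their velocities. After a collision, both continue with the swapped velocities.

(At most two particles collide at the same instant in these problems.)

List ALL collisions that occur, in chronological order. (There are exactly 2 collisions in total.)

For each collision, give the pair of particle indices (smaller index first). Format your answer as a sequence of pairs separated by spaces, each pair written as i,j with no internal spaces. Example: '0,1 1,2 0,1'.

Collision at t=8: particles 1 and 2 swap velocities; positions: p0=32 p1=33 p2=33; velocities now: v0=4 v1=3 v2=4
Collision at t=9: particles 0 and 1 swap velocities; positions: p0=36 p1=36 p2=37; velocities now: v0=3 v1=4 v2=4

Answer: 1,2 0,1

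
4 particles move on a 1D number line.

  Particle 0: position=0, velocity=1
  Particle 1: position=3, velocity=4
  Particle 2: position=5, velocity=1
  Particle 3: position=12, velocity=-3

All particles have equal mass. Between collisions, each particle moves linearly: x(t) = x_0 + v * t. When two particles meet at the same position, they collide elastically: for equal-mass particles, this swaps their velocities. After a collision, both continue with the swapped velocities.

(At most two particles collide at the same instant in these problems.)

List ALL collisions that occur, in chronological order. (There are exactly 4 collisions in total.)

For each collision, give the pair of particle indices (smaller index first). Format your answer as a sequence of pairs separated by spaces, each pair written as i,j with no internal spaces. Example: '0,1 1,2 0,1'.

Answer: 1,2 2,3 1,2 0,1

Derivation:
Collision at t=2/3: particles 1 and 2 swap velocities; positions: p0=2/3 p1=17/3 p2=17/3 p3=10; velocities now: v0=1 v1=1 v2=4 v3=-3
Collision at t=9/7: particles 2 and 3 swap velocities; positions: p0=9/7 p1=44/7 p2=57/7 p3=57/7; velocities now: v0=1 v1=1 v2=-3 v3=4
Collision at t=7/4: particles 1 and 2 swap velocities; positions: p0=7/4 p1=27/4 p2=27/4 p3=10; velocities now: v0=1 v1=-3 v2=1 v3=4
Collision at t=3: particles 0 and 1 swap velocities; positions: p0=3 p1=3 p2=8 p3=15; velocities now: v0=-3 v1=1 v2=1 v3=4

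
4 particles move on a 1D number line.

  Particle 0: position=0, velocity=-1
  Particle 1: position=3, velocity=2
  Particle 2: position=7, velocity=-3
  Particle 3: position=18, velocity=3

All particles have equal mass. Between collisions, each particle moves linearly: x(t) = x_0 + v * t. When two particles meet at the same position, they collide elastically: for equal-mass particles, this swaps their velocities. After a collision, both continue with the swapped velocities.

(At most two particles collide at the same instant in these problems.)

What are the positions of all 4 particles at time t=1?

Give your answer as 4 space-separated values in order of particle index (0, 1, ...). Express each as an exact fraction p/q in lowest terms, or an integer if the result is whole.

Answer: -1 4 5 21

Derivation:
Collision at t=4/5: particles 1 and 2 swap velocities; positions: p0=-4/5 p1=23/5 p2=23/5 p3=102/5; velocities now: v0=-1 v1=-3 v2=2 v3=3
Advance to t=1 (no further collisions before then); velocities: v0=-1 v1=-3 v2=2 v3=3; positions = -1 4 5 21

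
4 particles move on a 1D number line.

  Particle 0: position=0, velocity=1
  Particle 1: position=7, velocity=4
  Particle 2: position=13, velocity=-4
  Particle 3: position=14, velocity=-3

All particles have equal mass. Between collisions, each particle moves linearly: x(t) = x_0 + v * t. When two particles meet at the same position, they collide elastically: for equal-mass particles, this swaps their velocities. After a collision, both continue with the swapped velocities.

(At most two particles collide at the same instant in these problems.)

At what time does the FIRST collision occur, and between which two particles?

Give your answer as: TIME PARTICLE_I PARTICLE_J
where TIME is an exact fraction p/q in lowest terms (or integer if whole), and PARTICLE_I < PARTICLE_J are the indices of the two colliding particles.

Pair (0,1): pos 0,7 vel 1,4 -> not approaching (rel speed -3 <= 0)
Pair (1,2): pos 7,13 vel 4,-4 -> gap=6, closing at 8/unit, collide at t=3/4
Pair (2,3): pos 13,14 vel -4,-3 -> not approaching (rel speed -1 <= 0)
Earliest collision: t=3/4 between 1 and 2

Answer: 3/4 1 2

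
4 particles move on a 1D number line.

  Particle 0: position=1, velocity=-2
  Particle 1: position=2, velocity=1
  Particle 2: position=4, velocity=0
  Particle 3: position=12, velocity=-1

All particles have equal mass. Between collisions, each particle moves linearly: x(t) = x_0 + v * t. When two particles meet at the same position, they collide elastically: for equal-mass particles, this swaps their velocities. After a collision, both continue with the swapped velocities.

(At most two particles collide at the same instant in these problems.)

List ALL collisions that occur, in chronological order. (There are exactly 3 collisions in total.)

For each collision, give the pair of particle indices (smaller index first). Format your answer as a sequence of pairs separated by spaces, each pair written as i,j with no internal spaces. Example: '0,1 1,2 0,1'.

Answer: 1,2 2,3 1,2

Derivation:
Collision at t=2: particles 1 and 2 swap velocities; positions: p0=-3 p1=4 p2=4 p3=10; velocities now: v0=-2 v1=0 v2=1 v3=-1
Collision at t=5: particles 2 and 3 swap velocities; positions: p0=-9 p1=4 p2=7 p3=7; velocities now: v0=-2 v1=0 v2=-1 v3=1
Collision at t=8: particles 1 and 2 swap velocities; positions: p0=-15 p1=4 p2=4 p3=10; velocities now: v0=-2 v1=-1 v2=0 v3=1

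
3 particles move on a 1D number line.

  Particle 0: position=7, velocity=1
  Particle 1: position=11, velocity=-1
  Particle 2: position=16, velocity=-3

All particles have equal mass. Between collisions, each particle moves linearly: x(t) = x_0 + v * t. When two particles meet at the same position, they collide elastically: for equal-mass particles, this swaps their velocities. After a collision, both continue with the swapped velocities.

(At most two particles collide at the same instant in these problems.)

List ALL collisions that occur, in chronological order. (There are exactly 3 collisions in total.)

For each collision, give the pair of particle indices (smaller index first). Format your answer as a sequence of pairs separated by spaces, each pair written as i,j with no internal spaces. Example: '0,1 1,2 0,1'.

Collision at t=2: particles 0 and 1 swap velocities; positions: p0=9 p1=9 p2=10; velocities now: v0=-1 v1=1 v2=-3
Collision at t=9/4: particles 1 and 2 swap velocities; positions: p0=35/4 p1=37/4 p2=37/4; velocities now: v0=-1 v1=-3 v2=1
Collision at t=5/2: particles 0 and 1 swap velocities; positions: p0=17/2 p1=17/2 p2=19/2; velocities now: v0=-3 v1=-1 v2=1

Answer: 0,1 1,2 0,1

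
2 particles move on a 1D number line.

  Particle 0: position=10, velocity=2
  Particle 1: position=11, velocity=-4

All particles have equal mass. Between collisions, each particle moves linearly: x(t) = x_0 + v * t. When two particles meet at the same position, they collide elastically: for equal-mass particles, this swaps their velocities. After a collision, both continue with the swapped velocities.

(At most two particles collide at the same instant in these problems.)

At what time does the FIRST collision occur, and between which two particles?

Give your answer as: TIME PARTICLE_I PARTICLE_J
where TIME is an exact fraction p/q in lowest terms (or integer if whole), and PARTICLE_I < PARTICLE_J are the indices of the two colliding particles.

Answer: 1/6 0 1

Derivation:
Pair (0,1): pos 10,11 vel 2,-4 -> gap=1, closing at 6/unit, collide at t=1/6
Earliest collision: t=1/6 between 0 and 1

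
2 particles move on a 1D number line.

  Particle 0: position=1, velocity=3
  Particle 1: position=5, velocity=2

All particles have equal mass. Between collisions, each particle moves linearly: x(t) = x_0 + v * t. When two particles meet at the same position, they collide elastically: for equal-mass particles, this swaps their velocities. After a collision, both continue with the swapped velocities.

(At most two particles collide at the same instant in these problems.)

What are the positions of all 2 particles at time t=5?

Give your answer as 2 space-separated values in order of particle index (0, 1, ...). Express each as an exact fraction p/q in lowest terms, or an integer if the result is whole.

Collision at t=4: particles 0 and 1 swap velocities; positions: p0=13 p1=13; velocities now: v0=2 v1=3
Advance to t=5 (no further collisions before then); velocities: v0=2 v1=3; positions = 15 16

Answer: 15 16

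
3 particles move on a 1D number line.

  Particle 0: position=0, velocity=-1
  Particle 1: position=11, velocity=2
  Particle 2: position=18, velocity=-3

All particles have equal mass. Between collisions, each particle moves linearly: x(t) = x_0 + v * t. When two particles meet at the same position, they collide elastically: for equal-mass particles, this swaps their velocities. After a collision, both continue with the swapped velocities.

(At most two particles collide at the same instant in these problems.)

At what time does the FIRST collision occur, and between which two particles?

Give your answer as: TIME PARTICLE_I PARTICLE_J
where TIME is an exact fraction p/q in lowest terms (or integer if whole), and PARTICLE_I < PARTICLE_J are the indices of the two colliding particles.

Pair (0,1): pos 0,11 vel -1,2 -> not approaching (rel speed -3 <= 0)
Pair (1,2): pos 11,18 vel 2,-3 -> gap=7, closing at 5/unit, collide at t=7/5
Earliest collision: t=7/5 between 1 and 2

Answer: 7/5 1 2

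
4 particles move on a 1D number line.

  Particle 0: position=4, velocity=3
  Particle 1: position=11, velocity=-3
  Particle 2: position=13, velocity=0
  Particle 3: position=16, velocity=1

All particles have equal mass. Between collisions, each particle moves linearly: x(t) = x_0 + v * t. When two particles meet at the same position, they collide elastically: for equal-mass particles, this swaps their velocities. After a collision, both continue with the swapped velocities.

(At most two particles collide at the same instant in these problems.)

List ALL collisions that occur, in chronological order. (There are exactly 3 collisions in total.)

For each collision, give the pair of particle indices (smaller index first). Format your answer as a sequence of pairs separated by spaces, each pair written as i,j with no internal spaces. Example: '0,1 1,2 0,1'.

Answer: 0,1 1,2 2,3

Derivation:
Collision at t=7/6: particles 0 and 1 swap velocities; positions: p0=15/2 p1=15/2 p2=13 p3=103/6; velocities now: v0=-3 v1=3 v2=0 v3=1
Collision at t=3: particles 1 and 2 swap velocities; positions: p0=2 p1=13 p2=13 p3=19; velocities now: v0=-3 v1=0 v2=3 v3=1
Collision at t=6: particles 2 and 3 swap velocities; positions: p0=-7 p1=13 p2=22 p3=22; velocities now: v0=-3 v1=0 v2=1 v3=3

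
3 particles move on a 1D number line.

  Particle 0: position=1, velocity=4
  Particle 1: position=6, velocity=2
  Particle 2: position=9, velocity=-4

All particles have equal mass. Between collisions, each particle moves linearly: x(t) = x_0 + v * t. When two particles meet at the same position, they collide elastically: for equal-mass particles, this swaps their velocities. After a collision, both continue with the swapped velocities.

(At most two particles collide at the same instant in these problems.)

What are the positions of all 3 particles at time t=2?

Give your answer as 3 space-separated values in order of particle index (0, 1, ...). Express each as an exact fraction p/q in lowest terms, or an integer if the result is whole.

Collision at t=1/2: particles 1 and 2 swap velocities; positions: p0=3 p1=7 p2=7; velocities now: v0=4 v1=-4 v2=2
Collision at t=1: particles 0 and 1 swap velocities; positions: p0=5 p1=5 p2=8; velocities now: v0=-4 v1=4 v2=2
Advance to t=2 (no further collisions before then); velocities: v0=-4 v1=4 v2=2; positions = 1 9 10

Answer: 1 9 10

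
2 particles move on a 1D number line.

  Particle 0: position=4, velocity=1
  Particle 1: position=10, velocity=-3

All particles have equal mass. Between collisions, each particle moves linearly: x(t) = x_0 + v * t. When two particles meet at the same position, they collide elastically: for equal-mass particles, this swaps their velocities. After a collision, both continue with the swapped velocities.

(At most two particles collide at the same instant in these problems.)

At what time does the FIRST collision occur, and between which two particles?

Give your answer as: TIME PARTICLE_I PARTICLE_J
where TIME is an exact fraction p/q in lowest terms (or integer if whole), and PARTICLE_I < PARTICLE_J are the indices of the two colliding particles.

Answer: 3/2 0 1

Derivation:
Pair (0,1): pos 4,10 vel 1,-3 -> gap=6, closing at 4/unit, collide at t=3/2
Earliest collision: t=3/2 between 0 and 1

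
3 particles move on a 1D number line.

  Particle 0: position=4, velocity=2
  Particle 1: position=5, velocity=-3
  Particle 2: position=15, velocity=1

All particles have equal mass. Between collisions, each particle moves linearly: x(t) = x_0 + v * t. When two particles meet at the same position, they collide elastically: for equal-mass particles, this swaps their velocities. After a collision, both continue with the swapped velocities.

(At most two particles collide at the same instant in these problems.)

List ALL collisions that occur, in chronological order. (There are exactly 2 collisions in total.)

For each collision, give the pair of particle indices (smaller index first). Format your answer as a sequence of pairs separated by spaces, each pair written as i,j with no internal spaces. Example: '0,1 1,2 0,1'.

Collision at t=1/5: particles 0 and 1 swap velocities; positions: p0=22/5 p1=22/5 p2=76/5; velocities now: v0=-3 v1=2 v2=1
Collision at t=11: particles 1 and 2 swap velocities; positions: p0=-28 p1=26 p2=26; velocities now: v0=-3 v1=1 v2=2

Answer: 0,1 1,2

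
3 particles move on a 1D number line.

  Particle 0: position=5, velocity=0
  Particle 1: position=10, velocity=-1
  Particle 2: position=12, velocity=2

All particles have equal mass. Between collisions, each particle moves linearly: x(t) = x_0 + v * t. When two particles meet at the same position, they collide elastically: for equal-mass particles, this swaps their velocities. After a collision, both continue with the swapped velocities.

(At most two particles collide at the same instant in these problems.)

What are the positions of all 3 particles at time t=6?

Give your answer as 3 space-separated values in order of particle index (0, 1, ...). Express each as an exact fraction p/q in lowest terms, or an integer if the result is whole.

Answer: 4 5 24

Derivation:
Collision at t=5: particles 0 and 1 swap velocities; positions: p0=5 p1=5 p2=22; velocities now: v0=-1 v1=0 v2=2
Advance to t=6 (no further collisions before then); velocities: v0=-1 v1=0 v2=2; positions = 4 5 24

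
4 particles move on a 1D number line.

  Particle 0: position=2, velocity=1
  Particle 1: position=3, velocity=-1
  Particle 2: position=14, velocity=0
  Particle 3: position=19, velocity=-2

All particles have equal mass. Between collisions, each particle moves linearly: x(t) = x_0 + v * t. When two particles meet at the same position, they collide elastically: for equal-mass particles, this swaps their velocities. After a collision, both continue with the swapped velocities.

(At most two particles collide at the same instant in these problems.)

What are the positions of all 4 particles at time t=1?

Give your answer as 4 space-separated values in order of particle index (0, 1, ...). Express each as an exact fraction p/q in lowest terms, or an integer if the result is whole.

Collision at t=1/2: particles 0 and 1 swap velocities; positions: p0=5/2 p1=5/2 p2=14 p3=18; velocities now: v0=-1 v1=1 v2=0 v3=-2
Advance to t=1 (no further collisions before then); velocities: v0=-1 v1=1 v2=0 v3=-2; positions = 2 3 14 17

Answer: 2 3 14 17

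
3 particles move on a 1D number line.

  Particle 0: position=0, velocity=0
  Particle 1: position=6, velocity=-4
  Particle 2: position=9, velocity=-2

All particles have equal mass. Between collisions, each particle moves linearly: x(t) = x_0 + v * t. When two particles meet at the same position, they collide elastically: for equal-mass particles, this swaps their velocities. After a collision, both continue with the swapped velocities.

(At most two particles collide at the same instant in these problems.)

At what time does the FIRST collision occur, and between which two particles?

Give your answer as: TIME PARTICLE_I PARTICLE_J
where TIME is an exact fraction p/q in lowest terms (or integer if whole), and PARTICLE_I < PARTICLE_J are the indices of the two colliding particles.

Answer: 3/2 0 1

Derivation:
Pair (0,1): pos 0,6 vel 0,-4 -> gap=6, closing at 4/unit, collide at t=3/2
Pair (1,2): pos 6,9 vel -4,-2 -> not approaching (rel speed -2 <= 0)
Earliest collision: t=3/2 between 0 and 1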